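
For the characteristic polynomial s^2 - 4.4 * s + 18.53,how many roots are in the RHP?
Poles: 2.2 + 3.7j, 2.2 - 3.7j. RHP poles (Re>0): 2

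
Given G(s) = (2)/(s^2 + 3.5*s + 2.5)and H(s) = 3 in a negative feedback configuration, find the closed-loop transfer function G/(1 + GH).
Closed-loop T = G/(1+GH).
Numerator: G_num * H_den = 2.
Denominator: G_den * H_den + G_num * H_num = (s^2 + 3.5*s + 2.5) + (6) = s^2 + 3.5*s + 8.5.
T(s) = (2)/(s^2 + 3.5*s + 8.5)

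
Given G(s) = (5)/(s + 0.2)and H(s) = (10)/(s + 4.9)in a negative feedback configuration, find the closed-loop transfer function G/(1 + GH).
Closed-loop T = G/(1+GH).
Numerator: G_num * H_den = 5*s + 24.5.
Denominator: G_den * H_den + G_num * H_num = (s^2 + 5.1*s + 0.98) + (50) = s^2 + 5.1*s + 50.98.
T(s) = (5*s + 24.5)/(s^2 + 5.1*s + 50.98)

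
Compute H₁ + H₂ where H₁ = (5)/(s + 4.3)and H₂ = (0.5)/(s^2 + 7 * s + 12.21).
Parallel: H = H₁ + H₂ = (n₁·d₂ + n₂·d₁)/(d₁·d₂).
n₁·d₂ = 5*s^2 + 35*s + 61.05. n₂·d₁ = 0.5*s + 2.15. Sum = 5*s^2 + 35.5*s + 63.2. d₁·d₂ = s^3 + 11.3*s^2 + 42.31*s + 52.503.
H(s) = (5*s^2 + 35.5*s + 63.2)/(s^3 + 11.3*s^2 + 42.31*s + 52.503)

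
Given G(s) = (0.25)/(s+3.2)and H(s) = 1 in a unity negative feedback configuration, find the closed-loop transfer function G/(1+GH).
Closed-loop T = G/(1+GH).
Numerator: G_num * H_den = 0.25.
Denominator: G_den * H_den + G_num * H_num = (s + 3.2) + (0.25) = s + 3.45.
T(s) = (0.25)/(s + 3.45)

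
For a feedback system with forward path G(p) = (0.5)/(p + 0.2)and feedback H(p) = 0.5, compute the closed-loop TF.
Closed-loop T = G/(1+GH).
Numerator: G_num * H_den = 0.5.
Denominator: G_den * H_den + G_num * H_num = (p + 0.2) + (0.25) = p + 0.45.
T(p) = (0.5)/(p + 0.45)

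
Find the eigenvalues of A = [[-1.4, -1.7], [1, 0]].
Eigenvalues solve det(λI - A) = 0.
Characteristic polynomial: λ^2 + 1.4*λ + 1.7 = 0.
Roots: -0.7 + 1.1j, -0.7 - 1.1j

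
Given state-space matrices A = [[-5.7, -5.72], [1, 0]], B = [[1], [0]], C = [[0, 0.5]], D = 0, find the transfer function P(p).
P(p) = C(pI - A)⁻¹B + D.
Characteristic polynomial det(pI - A) = p^2 + 5.7*p + 5.72.
Numerator from C·adj(pI-A)·B + D·det(pI-A) = 0.5.
P(p) = (0.5)/(p^2 + 5.7*p + 5.72)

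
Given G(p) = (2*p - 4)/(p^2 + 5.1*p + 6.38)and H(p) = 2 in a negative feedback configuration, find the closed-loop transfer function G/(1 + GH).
Closed-loop T = G/(1+GH).
Numerator: G_num * H_den = 2*p - 4.
Denominator: G_den * H_den + G_num * H_num = (p^2 + 5.1*p + 6.38) + (4*p - 8) = p^2 + 9.1*p - 1.62.
T(p) = (2*p - 4)/(p^2 + 9.1*p - 1.62)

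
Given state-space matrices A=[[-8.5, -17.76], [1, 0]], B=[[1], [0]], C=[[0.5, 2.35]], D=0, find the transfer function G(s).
G(s) = C(sI - A)⁻¹B + D.
Characteristic polynomial det(sI - A) = s^2 + 8.5*s + 17.76.
Numerator from C·adj(sI-A)·B + D·det(sI-A) = 0.5*s + 2.35.
G(s) = (0.5*s + 2.35)/(s^2 + 8.5*s + 17.76)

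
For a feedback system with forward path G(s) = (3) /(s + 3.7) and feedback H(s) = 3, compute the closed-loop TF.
Closed-loop T = G/(1+GH).
Numerator: G_num * H_den = 3.
Denominator: G_den * H_den + G_num * H_num = (s + 3.7) + (9) = s + 12.7.
T(s) = (3)/(s + 12.7)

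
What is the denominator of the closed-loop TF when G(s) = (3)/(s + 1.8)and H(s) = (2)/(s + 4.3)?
Characteristic poly = G_den * H_den + G_num * H_num = (s^2 + 6.1*s + 7.74) + (6) = s^2 + 6.1*s + 13.74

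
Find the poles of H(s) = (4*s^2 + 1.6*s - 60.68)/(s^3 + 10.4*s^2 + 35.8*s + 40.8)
Set denominator = 0: s^3 + 10.4*s^2 + 35.8*s + 40.8 = (s + 3.4)(s + 3)(s + 4) = 0 → Poles: -3, -3.4, -4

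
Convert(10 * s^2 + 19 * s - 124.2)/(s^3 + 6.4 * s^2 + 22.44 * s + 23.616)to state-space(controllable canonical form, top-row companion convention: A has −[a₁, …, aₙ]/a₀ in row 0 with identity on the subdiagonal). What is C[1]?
Reachable canonical form: C = numerator coefficients (right-aligned, zero-padded to length n).
num = 10*s^2 + 19*s - 124.2, C = [[10, 19, -124.2]].
C[1] = 19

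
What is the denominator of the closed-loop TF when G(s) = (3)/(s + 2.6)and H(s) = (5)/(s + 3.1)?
Characteristic poly = G_den * H_den + G_num * H_num = (s^2 + 5.7*s + 8.06) + (15) = s^2 + 5.7*s + 23.06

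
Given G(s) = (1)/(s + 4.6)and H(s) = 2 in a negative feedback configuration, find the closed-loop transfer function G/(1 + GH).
Closed-loop T = G/(1+GH).
Numerator: G_num * H_den = 1.
Denominator: G_den * H_den + G_num * H_num = (s + 4.6) + (2) = s + 6.6.
T(s) = (1)/(s + 6.6)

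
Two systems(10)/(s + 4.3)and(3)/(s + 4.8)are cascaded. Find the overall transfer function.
Series: H = H₁ · H₂ = (n₁·n₂)/(d₁·d₂).
Num: n₁·n₂ = 30. Den: d₁·d₂ = s^2 + 9.1*s + 20.64.
H(s) = (30)/(s^2 + 9.1*s + 20.64)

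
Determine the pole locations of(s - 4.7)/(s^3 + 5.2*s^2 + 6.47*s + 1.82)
Set denominator = 0: s^3 + 5.2*s^2 + 6.47*s + 1.82 = (s + 1.3)(s + 0.4)(s + 3.5) = 0 → Poles: -0.4, -1.3, -3.5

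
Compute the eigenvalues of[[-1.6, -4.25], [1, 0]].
Eigenvalues solve det(λI - A) = 0.
Characteristic polynomial: λ^2 + 1.6*λ + 4.25 = 0.
Roots: -0.8 + 1.9j, -0.8 - 1.9j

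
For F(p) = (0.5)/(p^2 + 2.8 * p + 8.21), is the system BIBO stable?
Denominator: p^2 + 2.8*p + 8.21. Poles: -1.4 + 2.5j, -1.4 - 2.5j. All Re(p)<0: Yes (stable)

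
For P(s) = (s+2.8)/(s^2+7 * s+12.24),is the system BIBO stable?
Denominator: s^2 + 7*s + 12.24 = (s + 3.6)(s + 3.4). Poles: -3.4, -3.6. All Re(p)<0: Yes (stable)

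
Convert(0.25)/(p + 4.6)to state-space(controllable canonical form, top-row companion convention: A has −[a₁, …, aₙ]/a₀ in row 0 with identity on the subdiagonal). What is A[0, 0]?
Reachable canonical form for den = p + 4.6: top row of A = -[a₁,a₂,...,aₙ]/a₀, ones on the subdiagonal, zeros elsewhere.
A = [[-4.6]].
A[0,0] = -4.6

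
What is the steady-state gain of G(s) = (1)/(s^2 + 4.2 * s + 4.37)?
DC gain = G(0) = num(0)/den(0) = 1/4.37 = 0.2288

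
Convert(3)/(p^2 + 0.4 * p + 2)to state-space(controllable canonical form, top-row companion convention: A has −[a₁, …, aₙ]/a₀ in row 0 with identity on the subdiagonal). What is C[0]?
Reachable canonical form: C = numerator coefficients (right-aligned, zero-padded to length n).
num = 3, C = [[0, 3]].
C[0] = 0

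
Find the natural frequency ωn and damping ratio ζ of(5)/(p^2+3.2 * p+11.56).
Underdamped: complex pole -1.6 + 3j. ωn = |pole| = 3.4, ζ = -Re(pole)/ωn = 0.4706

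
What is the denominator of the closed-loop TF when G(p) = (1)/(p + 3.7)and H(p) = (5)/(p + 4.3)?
Characteristic poly = G_den * H_den + G_num * H_num = (p^2 + 8*p + 15.91) + (5) = p^2 + 8*p + 20.91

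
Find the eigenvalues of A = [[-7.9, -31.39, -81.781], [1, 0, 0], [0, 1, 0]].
Eigenvalues solve det(λI - A) = 0.
Characteristic polynomial: λ^3 + 7.9*λ^2 + 31.39*λ + 81.781 = 0.
Factor: (λ + 4.9)(λ^2 + 3*λ + 16.69) = 0.
Roots: -1.5 + 3.8j, -1.5 - 3.8j, -4.9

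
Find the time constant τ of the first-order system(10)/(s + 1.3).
First-order system: τ = -1/pole. Pole = -1.3. τ = -1/(-1.3) = 0.7692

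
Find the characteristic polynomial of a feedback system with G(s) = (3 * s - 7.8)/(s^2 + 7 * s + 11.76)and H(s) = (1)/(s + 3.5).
Characteristic poly = G_den * H_den + G_num * H_num = (s^3 + 10.5*s^2 + 36.26*s + 41.16) + (3*s - 7.8) = s^3 + 10.5*s^2 + 39.26*s + 33.36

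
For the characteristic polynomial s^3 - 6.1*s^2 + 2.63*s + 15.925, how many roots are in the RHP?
s^3 - 6.1*s^2 + 2.63*s + 15.925 = (s - 4.9)(s - 2.5)(s + 1.3). Poles: -1.3, 2.5, 4.9. RHP poles (Re>0): 2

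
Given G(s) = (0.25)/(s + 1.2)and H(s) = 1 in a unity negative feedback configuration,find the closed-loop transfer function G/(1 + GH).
Closed-loop T = G/(1+GH).
Numerator: G_num * H_den = 0.25.
Denominator: G_den * H_den + G_num * H_num = (s + 1.2) + (0.25) = s + 1.45.
T(s) = (0.25)/(s + 1.45)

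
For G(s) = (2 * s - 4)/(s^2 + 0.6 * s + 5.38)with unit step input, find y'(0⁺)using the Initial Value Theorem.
IVT: y'(0⁺) = lim_{s→∞} s²·Y(s) = lim_{s→∞} s·G(s).
deg(num) = 1, deg(den) = 2, relative degree = 1, so s·G(s) → (leading num)/(leading den) = 2/1 = 2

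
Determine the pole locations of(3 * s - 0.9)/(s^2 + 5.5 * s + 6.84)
Set denominator = 0: s^2 + 5.5*s + 6.84 = (s + 3.6)(s + 1.9) = 0 → Poles: -1.9, -3.6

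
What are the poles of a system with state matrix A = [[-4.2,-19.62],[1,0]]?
Eigenvalues solve det(λI - A) = 0.
Characteristic polynomial: λ^2 + 4.2*λ + 19.62 = 0.
Roots: -2.1 + 3.9j, -2.1 - 3.9j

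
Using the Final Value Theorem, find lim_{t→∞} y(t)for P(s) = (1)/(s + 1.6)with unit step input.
FVT: lim_{t→∞} y(t) = lim_{s→0} s*Y(s) where Y(s) = P(s)/s.
= lim_{s→0} P(s) = P(0) = num(0)/den(0) = 1/1.6 = 0.625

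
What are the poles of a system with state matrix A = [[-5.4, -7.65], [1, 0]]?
Eigenvalues solve det(λI - A) = 0.
Characteristic polynomial: λ^2 + 5.4*λ + 7.65 = 0.
Roots: -2.7 + 0.6j, -2.7 - 0.6j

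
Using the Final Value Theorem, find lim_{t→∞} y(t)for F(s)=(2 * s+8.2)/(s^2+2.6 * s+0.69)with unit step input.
FVT: lim_{t→∞} y(t) = lim_{s→0} s*Y(s) where Y(s) = F(s)/s.
= lim_{s→0} F(s) = F(0) = num(0)/den(0) = 8.2/0.69 = 11.88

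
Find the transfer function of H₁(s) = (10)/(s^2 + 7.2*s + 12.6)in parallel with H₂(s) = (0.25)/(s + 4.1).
Parallel: H = H₁ + H₂ = (n₁·d₂ + n₂·d₁)/(d₁·d₂).
n₁·d₂ = 10*s + 41. n₂·d₁ = 0.25*s^2 + 1.8*s + 3.15. Sum = 0.25*s^2 + 11.8*s + 44.15. d₁·d₂ = s^3 + 11.3*s^2 + 42.12*s + 51.66.
H(s) = (0.25*s^2 + 11.8*s + 44.15)/(s^3 + 11.3*s^2 + 42.12*s + 51.66)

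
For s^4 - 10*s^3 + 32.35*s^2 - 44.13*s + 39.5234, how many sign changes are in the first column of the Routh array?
Routh array:
s^4: [1, 32.35, 39.5234]; s^3: [-10, -44.13]; s^2: [27.937, 39.5234]; s^1: [-29.9827]; s^0: [39.5234]
First column: [1, -10, 27.937, -29.9827, 39.5234]. Sign changes = 4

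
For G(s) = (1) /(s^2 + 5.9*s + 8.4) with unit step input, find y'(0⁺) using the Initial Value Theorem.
IVT: y'(0⁺) = lim_{s→∞} s²·Y(s) = lim_{s→∞} s·G(s).
deg(num) = 0, deg(den) = 2, relative degree = 2 ≥ 2, so s·G(s) → 0. Initial slope = 0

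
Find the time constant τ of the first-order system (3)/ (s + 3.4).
First-order system: τ = -1/pole. Pole = -3.4. τ = -1/(-3.4) = 0.2941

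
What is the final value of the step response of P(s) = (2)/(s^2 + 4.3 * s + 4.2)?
FVT: lim_{t→∞} y(t) = lim_{s→0} s*Y(s) where Y(s) = P(s)/s.
= lim_{s→0} P(s) = P(0) = num(0)/den(0) = 2/4.2 = 0.4762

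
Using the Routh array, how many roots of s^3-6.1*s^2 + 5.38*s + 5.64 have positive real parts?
Routh array:
s^3: [1, 5.38]; s^2: [-6.1, 5.64]; s^1: [6.30459]; s^0: [5.64]
First column: [1, -6.1, 6.30459, 5.64]. Sign changes = RHP roots = 2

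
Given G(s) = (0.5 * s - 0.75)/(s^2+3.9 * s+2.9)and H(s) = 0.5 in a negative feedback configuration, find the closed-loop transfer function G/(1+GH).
Closed-loop T = G/(1+GH).
Numerator: G_num * H_den = 0.5*s - 0.75.
Denominator: G_den * H_den + G_num * H_num = (s^2 + 3.9*s + 2.9) + (0.25*s - 0.375) = s^2 + 4.15*s + 2.525.
T(s) = (0.5*s - 0.75)/(s^2 + 4.15*s + 2.525)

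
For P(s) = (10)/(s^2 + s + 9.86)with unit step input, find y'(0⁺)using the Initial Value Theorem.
IVT: y'(0⁺) = lim_{s→∞} s²·Y(s) = lim_{s→∞} s·P(s).
deg(num) = 0, deg(den) = 2, relative degree = 2 ≥ 2, so s·P(s) → 0. Initial slope = 0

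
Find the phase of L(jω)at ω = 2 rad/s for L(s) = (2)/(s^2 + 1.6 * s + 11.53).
Substitute s = j*2: L(j2) = 0.224975 - 0.0956067j.
∠L(j2) = atan2(Im, Re) = atan2(-0.0956067, 0.224975) = -23.02°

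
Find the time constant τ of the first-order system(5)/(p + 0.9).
First-order system: τ = -1/pole. Pole = -0.9. τ = -1/(-0.9) = 1.111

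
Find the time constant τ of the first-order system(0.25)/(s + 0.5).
First-order system: τ = -1/pole. Pole = -0.5. τ = -1/(-0.5) = 2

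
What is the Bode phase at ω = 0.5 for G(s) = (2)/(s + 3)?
Substitute s = j*0.5: G(j0.5) = 0.648649 - 0.108108j.
∠G(j0.5) = atan2(Im, Re) = atan2(-0.108108, 0.648649) = -9.46°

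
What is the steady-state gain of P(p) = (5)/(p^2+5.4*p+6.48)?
DC gain = P(0) = num(0)/den(0) = 5/6.48 = 0.7716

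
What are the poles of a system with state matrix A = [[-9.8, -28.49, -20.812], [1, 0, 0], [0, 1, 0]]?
Eigenvalues solve det(λI - A) = 0.
Characteristic polynomial: λ^3 + 9.8*λ^2 + 28.49*λ + 20.812 = 0.
Factor: (λ + 4.4)(λ + 4.3)(λ + 1.1) = 0.
Roots: -1.1, -4.3, -4.4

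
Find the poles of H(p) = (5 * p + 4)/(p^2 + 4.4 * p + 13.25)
Set denominator = 0: p^2 + 4.4*p + 13.25 = 0 → Poles: -2.2 + 2.9j, -2.2 - 2.9j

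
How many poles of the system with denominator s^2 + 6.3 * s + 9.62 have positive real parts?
s^2 + 6.3*s + 9.62 = (s + 3.7)(s + 2.6). Poles: -2.6, -3.7. RHP poles (Re>0): 0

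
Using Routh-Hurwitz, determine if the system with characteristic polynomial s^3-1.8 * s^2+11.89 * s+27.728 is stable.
Routh array:
s^3: [1, 11.89]; s^2: [-1.8, 27.728]; s^1: [27.2944]; s^0: [27.728]
First column: [1, -1.8, 27.2944, 27.728]. Sign changes = 2.
No, unstable (2 RHP root(s))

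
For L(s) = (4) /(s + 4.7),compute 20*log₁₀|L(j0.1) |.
Substitute s = j*0.1: L(j0.1) = 0.850679 - 0.0180995j.
|L(j0.1)| = sqrt(Re² + Im²) = 0.8509.
20*log₁₀(0.8509) = -1.40 dB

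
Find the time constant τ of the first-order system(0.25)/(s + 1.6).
First-order system: τ = -1/pole. Pole = -1.6. τ = -1/(-1.6) = 0.625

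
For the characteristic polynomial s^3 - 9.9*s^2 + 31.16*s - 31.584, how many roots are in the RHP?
s^3 - 9.9*s^2 + 31.16*s - 31.584 = (s - 2.8)(s - 2.4)(s - 4.7). Poles: 2.4, 2.8, 4.7. RHP poles (Re>0): 3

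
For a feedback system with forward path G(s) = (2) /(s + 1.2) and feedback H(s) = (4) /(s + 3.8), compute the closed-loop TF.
Closed-loop T = G/(1+GH).
Numerator: G_num * H_den = 2*s + 7.6.
Denominator: G_den * H_den + G_num * H_num = (s^2 + 5*s + 4.56) + (8) = s^2 + 5*s + 12.56.
T(s) = (2*s + 7.6)/(s^2 + 5*s + 12.56)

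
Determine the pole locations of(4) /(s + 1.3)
Set denominator = 0: s + 1.3 = 0 → Poles: -1.3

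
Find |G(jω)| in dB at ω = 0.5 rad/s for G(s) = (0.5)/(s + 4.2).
Substitute s = j*0.5: G(j0.5) = 0.117384 - 0.0139743j.
|G(j0.5)| = sqrt(Re² + Im²) = 0.1182.
20*log₁₀(0.1182) = -18.55 dB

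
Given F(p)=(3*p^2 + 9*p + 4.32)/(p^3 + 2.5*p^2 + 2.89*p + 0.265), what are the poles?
Set denominator = 0: p^3 + 2.5*p^2 + 2.89*p + 0.265 = (p + 0.1)(p^2 + 2.4*p + 2.65) = 0 → Poles: -0.1, -1.2 + 1.1j, -1.2 - 1.1j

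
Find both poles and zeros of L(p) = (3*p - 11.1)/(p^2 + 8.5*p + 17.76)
Set denominator = 0: p^2 + 8.5*p + 17.76 = (p + 3.7)(p + 4.8) = 0 → Poles: -3.7, -4.8
Set numerator = 0: 3*p - 11.1 = 0 → Zeros: 3.7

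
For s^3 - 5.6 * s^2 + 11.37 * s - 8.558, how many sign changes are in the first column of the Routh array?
Routh array:
s^3: [1, 11.37]; s^2: [-5.6, -8.558]; s^1: [9.84179]; s^0: [-8.558]
First column: [1, -5.6, 9.84179, -8.558]. Sign changes = 3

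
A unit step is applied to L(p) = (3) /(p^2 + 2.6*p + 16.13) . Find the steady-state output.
FVT: lim_{t→∞} y(t) = lim_{p→0} p*Y(p) where Y(p) = L(p)/p.
= lim_{p→0} L(p) = L(0) = num(0)/den(0) = 3/16.13 = 0.186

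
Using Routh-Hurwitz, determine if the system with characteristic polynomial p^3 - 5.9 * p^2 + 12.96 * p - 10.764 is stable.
Routh array:
p^3: [1, 12.96]; p^2: [-5.9, -10.764]; p^1: [11.1356]; p^0: [-10.764]
First column: [1, -5.9, 11.1356, -10.764]. Sign changes = 3.
No, unstable (3 RHP root(s))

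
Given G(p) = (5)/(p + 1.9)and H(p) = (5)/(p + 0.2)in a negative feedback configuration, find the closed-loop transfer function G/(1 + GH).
Closed-loop T = G/(1+GH).
Numerator: G_num * H_den = 5*p + 1.
Denominator: G_den * H_den + G_num * H_num = (p^2 + 2.1*p + 0.38) + (25) = p^2 + 2.1*p + 25.38.
T(p) = (5*p + 1)/(p^2 + 2.1*p + 25.38)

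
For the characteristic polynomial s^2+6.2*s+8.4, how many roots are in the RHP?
s^2 + 6.2*s + 8.4 = (s + 2)(s + 4.2). Poles: -2, -4.2. RHP poles (Re>0): 0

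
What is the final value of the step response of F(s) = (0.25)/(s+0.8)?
FVT: lim_{t→∞} y(t) = lim_{s→0} s*Y(s) where Y(s) = F(s)/s.
= lim_{s→0} F(s) = F(0) = num(0)/den(0) = 0.25/0.8 = 0.3125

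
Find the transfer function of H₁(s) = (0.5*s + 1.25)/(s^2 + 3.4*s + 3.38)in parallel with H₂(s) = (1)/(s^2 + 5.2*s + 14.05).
Parallel: H = H₁ + H₂ = (n₁·d₂ + n₂·d₁)/(d₁·d₂).
n₁·d₂ = 0.5*s^3 + 3.85*s^2 + 13.525*s + 17.5625. n₂·d₁ = s^2 + 3.4*s + 3.38. Sum = 0.5*s^3 + 4.85*s^2 + 16.925*s + 20.9425. d₁·d₂ = s^4 + 8.6*s^3 + 35.11*s^2 + 65.346*s + 47.489.
H(s) = (0.5*s^3 + 4.85*s^2 + 16.925*s + 20.9425)/(s^4 + 8.6*s^3 + 35.11*s^2 + 65.346*s + 47.489)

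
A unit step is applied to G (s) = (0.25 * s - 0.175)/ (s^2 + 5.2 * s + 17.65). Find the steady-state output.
FVT: lim_{t→∞} y(t) = lim_{s→0} s*Y(s) where Y(s) = G(s)/s.
= lim_{s→0} G(s) = G(0) = num(0)/den(0) = -0.175/17.65 = -0.009915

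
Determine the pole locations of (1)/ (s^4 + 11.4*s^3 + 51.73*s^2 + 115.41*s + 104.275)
Set denominator = 0: s^4 + 11.4*s^3 + 51.73*s^2 + 115.41*s + 104.275 = (s + 4.3)(s + 2.5)(s^2 + 4.6*s + 9.7) = 0 → Poles: -2.3 + 2.1j, -2.3 - 2.1j, -2.5, -4.3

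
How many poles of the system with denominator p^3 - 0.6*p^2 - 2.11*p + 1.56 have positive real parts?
p^3 - 0.6*p^2 - 2.11*p + 1.56 = (p - 0.8)(p + 1.5)(p - 1.3). Poles: -1.5, 0.8, 1.3. RHP poles (Re>0): 2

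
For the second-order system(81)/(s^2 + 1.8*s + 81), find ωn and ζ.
Standard form: ωn²/(s²+2ζωn·s+ωn²).
const=81=ωn² → ωn=9, s coeff=1.8=2ζωn → ζ=0.1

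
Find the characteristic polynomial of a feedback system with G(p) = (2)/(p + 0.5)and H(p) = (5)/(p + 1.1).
Characteristic poly = G_den * H_den + G_num * H_num = (p^2 + 1.6*p + 0.55) + (10) = p^2 + 1.6*p + 10.55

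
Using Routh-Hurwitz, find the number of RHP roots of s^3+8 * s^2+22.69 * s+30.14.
Routh array:
s^3: [1, 22.69]; s^2: [8, 30.14]; s^1: [18.9225]; s^0: [30.14]
First column: [1, 8, 18.9225, 30.14]. Sign changes = RHP roots = 0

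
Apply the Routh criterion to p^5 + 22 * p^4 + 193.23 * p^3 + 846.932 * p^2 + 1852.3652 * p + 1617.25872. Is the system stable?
Routh array:
p^5: [1, 193.23, 1852.3652]; p^4: [22, 846.932, 1617.25872]; p^3: [154.733, 1778.85344]; p^2: [594.014, 1617.25872]; p^1: [1357.58]; p^0: [1617.25872]
First column: [1, 22, 154.733, 594.014, 1357.58, 1617.25872]. Sign changes = 0.
Yes, stable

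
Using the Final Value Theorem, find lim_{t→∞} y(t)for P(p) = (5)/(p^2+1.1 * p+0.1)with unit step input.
FVT: lim_{t→∞} y(t) = lim_{p→0} p*Y(p) where Y(p) = P(p)/p.
= lim_{p→0} P(p) = P(0) = num(0)/den(0) = 5/0.1 = 50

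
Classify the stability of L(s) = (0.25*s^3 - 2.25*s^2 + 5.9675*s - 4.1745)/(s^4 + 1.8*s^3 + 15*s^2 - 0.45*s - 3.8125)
Denominator: s^4 + 1.8*s^3 + 15*s^2 - 0.45*s - 3.8125 = (s - 0.5)(s + 0.5)(s^2 + 1.8*s + 15.25). Poles: -0.5, -0.9 + 3.8j, -0.9 - 3.8j, 0.5. Unstable (1 pole(s) in RHP)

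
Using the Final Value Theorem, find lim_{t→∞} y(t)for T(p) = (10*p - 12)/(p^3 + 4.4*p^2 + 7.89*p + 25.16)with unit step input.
FVT: lim_{t→∞} y(t) = lim_{p→0} p*Y(p) where Y(p) = T(p)/p.
= lim_{p→0} T(p) = T(0) = num(0)/den(0) = -12/25.16 = -0.4769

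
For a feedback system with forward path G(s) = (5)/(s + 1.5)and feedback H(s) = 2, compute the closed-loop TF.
Closed-loop T = G/(1+GH).
Numerator: G_num * H_den = 5.
Denominator: G_den * H_den + G_num * H_num = (s + 1.5) + (10) = s + 11.5.
T(s) = (5)/(s + 11.5)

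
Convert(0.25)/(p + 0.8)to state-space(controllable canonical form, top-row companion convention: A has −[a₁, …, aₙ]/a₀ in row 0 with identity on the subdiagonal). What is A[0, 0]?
Reachable canonical form for den = p + 0.8: top row of A = -[a₁,a₂,...,aₙ]/a₀, ones on the subdiagonal, zeros elsewhere.
A = [[-0.8]].
A[0,0] = -0.8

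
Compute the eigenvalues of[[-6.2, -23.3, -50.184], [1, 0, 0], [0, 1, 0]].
Eigenvalues solve det(λI - A) = 0.
Characteristic polynomial: λ^3 + 6.2*λ^2 + 23.3*λ + 50.184 = 0.
Factor: (λ + 3.6)(λ^2 + 2.6*λ + 13.94) = 0.
Roots: -1.3 + 3.5j, -1.3 - 3.5j, -3.6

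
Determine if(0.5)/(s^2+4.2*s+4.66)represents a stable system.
Denominator: s^2 + 4.2*s + 4.66. Poles: -2.1 + 0.5j, -2.1 - 0.5j. All Re(p)<0: Yes (stable)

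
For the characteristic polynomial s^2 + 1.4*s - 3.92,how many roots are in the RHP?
s^2 + 1.4*s - 3.92 = (s - 1.4)(s + 2.8). Poles: -2.8, 1.4. RHP poles (Re>0): 1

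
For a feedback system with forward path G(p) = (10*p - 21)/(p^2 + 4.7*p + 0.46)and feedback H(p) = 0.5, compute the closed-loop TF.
Closed-loop T = G/(1+GH).
Numerator: G_num * H_den = 10*p - 21.
Denominator: G_den * H_den + G_num * H_num = (p^2 + 4.7*p + 0.46) + (5*p - 10.5) = p^2 + 9.7*p - 10.04.
T(p) = (10*p - 21)/(p^2 + 9.7*p - 10.04)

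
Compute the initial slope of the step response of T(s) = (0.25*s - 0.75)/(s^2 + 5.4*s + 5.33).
IVT: y'(0⁺) = lim_{s→∞} s²·Y(s) = lim_{s→∞} s·T(s).
deg(num) = 1, deg(den) = 2, relative degree = 1, so s·T(s) → (leading num)/(leading den) = 0.25/1 = 0.25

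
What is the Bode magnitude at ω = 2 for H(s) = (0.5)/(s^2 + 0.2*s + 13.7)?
Substitute s = j*2: H(j2) = 0.0514589 - 0.00212202j.
|H(j2)| = sqrt(Re² + Im²) = 0.0515.
20*log₁₀(0.0515) = -25.76 dB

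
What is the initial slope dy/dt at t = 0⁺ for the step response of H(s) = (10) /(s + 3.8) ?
IVT: y'(0⁺) = lim_{s→∞} s²·Y(s) = lim_{s→∞} s·H(s).
deg(num) = 0, deg(den) = 1, relative degree = 1, so s·H(s) → (leading num)/(leading den) = 10/1 = 10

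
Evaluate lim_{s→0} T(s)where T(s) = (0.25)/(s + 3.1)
DC gain = T(0) = num(0)/den(0) = 0.25/3.1 = 0.08065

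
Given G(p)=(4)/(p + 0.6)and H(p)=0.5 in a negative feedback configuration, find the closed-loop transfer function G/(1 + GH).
Closed-loop T = G/(1+GH).
Numerator: G_num * H_den = 4.
Denominator: G_den * H_den + G_num * H_num = (p + 0.6) + (2) = p + 2.6.
T(p) = (4)/(p + 2.6)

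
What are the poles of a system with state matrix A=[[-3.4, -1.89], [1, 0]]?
Eigenvalues solve det(λI - A) = 0.
Characteristic polynomial: λ^2 + 3.4*λ + 1.89 = 0.
Factor: (λ + 2.7)(λ + 0.7) = 0.
Roots: -0.7, -2.7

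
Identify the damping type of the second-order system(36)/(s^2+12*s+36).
Standard form: ωn²/(s²+2ζωn·s+ωn²) gives ωn=6, ζ=1.
Critically damped (ζ = 1)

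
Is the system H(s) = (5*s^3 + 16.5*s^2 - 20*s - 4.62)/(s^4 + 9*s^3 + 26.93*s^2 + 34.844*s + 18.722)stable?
Denominator: s^4 + 9*s^3 + 26.93*s^2 + 34.844*s + 18.722 = (s + 4.6)(s + 2.2)(s^2 + 2.2*s + 1.85). Poles: -1.1 + 0.8j, -1.1 - 0.8j, -2.2, -4.6. All Re(p)<0: Yes (stable)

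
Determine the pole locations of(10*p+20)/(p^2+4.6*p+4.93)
Set denominator = 0: p^2 + 4.6*p + 4.93 = (p + 2.9)(p + 1.7) = 0 → Poles: -1.7, -2.9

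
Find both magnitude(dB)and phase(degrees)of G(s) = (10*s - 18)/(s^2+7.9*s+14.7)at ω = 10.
Substitute s = j*10: G(j10) = 0.698035 - 0.525853j.
|G| = 20*log₁₀(sqrt(Re²+Im²)) = -1.17 dB.
∠G = atan2(Im, Re) = -36.99°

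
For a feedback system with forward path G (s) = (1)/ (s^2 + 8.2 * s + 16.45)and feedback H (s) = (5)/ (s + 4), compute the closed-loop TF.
Closed-loop T = G/(1+GH).
Numerator: G_num * H_den = s + 4.
Denominator: G_den * H_den + G_num * H_num = (s^3 + 12.2*s^2 + 49.25*s + 65.8) + (5) = s^3 + 12.2*s^2 + 49.25*s + 70.8.
T(s) = (s + 4)/(s^3 + 12.2*s^2 + 49.25*s + 70.8)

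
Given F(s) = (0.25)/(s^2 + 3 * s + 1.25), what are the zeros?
Numerator is a nonzero constant (0.25) → Zeros: none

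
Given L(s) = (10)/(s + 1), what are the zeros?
Numerator is a nonzero constant (10) → Zeros: none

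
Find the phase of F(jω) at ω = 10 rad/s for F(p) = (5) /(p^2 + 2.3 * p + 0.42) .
Substitute p = j*10: F(j10) = -0.0476679 - 0.0110099j.
∠F(j10) = atan2(Im, Re) = atan2(-0.0110099, -0.0476679) = -166.99°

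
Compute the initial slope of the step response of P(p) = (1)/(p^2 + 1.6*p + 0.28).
IVT: y'(0⁺) = lim_{p→∞} p²·Y(p) = lim_{p→∞} p·P(p).
deg(num) = 0, deg(den) = 2, relative degree = 2 ≥ 2, so p·P(p) → 0. Initial slope = 0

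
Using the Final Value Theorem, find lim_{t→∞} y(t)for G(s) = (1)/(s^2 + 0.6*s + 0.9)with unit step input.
FVT: lim_{t→∞} y(t) = lim_{s→0} s*Y(s) where Y(s) = G(s)/s.
= lim_{s→0} G(s) = G(0) = num(0)/den(0) = 1/0.9 = 1.111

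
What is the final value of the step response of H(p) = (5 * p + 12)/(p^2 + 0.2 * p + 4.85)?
FVT: lim_{t→∞} y(t) = lim_{p→0} p*Y(p) where Y(p) = H(p)/p.
= lim_{p→0} H(p) = H(0) = num(0)/den(0) = 12/4.85 = 2.474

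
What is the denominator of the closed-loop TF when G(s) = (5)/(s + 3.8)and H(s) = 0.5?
Characteristic poly = G_den * H_den + G_num * H_num = (s + 3.8) + (2.5) = s + 6.3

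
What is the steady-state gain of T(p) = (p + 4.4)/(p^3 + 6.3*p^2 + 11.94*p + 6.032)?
DC gain = T(0) = num(0)/den(0) = 4.4/6.032 = 0.7294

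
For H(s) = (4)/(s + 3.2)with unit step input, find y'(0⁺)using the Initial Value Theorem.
IVT: y'(0⁺) = lim_{s→∞} s²·Y(s) = lim_{s→∞} s·H(s).
deg(num) = 0, deg(den) = 1, relative degree = 1, so s·H(s) → (leading num)/(leading den) = 4/1 = 4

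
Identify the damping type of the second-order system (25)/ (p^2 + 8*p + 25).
Standard form: ωn²/(p²+2ζωn·p+ωn²) gives ωn=5, ζ=0.8.
Underdamped (ζ = 0.8 < 1)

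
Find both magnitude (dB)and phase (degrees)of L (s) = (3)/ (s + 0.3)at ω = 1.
Substitute s = j*1: L(j1) = 0.825688 - 2.75229j.
|L| = 20*log₁₀(sqrt(Re²+Im²)) = 9.17 dB.
∠L = atan2(Im, Re) = -73.30°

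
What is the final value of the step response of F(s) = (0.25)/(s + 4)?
FVT: lim_{t→∞} y(t) = lim_{s→0} s*Y(s) where Y(s) = F(s)/s.
= lim_{s→0} F(s) = F(0) = num(0)/den(0) = 0.25/4 = 0.0625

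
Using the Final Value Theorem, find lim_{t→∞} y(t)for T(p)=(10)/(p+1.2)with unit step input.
FVT: lim_{t→∞} y(t) = lim_{p→0} p*Y(p) where Y(p) = T(p)/p.
= lim_{p→0} T(p) = T(0) = num(0)/den(0) = 10/1.2 = 8.333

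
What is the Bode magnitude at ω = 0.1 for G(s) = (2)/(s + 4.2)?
Substitute s = j*0.1: G(j0.1) = 0.475921 - 0.0113314j.
|G(j0.1)| = sqrt(Re² + Im²) = 0.4761.
20*log₁₀(0.4761) = -6.45 dB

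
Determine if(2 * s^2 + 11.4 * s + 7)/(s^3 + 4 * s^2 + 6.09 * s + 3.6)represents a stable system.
Denominator: s^3 + 4*s^2 + 6.09*s + 3.6 = (s + 1.6)(s^2 + 2.4*s + 2.25). Poles: -1.2 + 0.9j, -1.2 - 0.9j, -1.6. All Re(p)<0: Yes (stable)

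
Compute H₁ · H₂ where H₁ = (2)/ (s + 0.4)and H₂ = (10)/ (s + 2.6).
Series: H = H₁ · H₂ = (n₁·n₂)/(d₁·d₂).
Num: n₁·n₂ = 20. Den: d₁·d₂ = s^2 + 3*s + 1.04.
H(s) = (20)/(s^2 + 3*s + 1.04)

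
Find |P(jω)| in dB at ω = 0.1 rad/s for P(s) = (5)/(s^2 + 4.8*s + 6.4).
Substitute s = j*0.1: P(j0.1) = 0.778082 - 0.0584475j.
|P(j0.1)| = sqrt(Re² + Im²) = 0.7803.
20*log₁₀(0.7803) = -2.16 dB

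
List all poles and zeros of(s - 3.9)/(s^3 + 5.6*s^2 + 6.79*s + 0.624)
Set denominator = 0: s^3 + 5.6*s^2 + 6.79*s + 0.624 = (s + 3.9)(s + 1.6)(s + 0.1) = 0 → Poles: -0.1, -1.6, -3.9
Set numerator = 0: s - 3.9 = 0 → Zeros: 3.9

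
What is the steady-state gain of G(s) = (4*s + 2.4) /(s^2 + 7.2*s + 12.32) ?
DC gain = G(0) = num(0)/den(0) = 2.4/12.32 = 0.1948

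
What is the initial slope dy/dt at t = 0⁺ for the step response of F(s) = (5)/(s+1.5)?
IVT: y'(0⁺) = lim_{s→∞} s²·Y(s) = lim_{s→∞} s·F(s).
deg(num) = 0, deg(den) = 1, relative degree = 1, so s·F(s) → (leading num)/(leading den) = 5/1 = 5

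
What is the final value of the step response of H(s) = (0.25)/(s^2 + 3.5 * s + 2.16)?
FVT: lim_{t→∞} y(t) = lim_{s→0} s*Y(s) where Y(s) = H(s)/s.
= lim_{s→0} H(s) = H(0) = num(0)/den(0) = 0.25/2.16 = 0.1157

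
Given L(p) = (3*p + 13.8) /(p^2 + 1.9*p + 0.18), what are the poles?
Set denominator = 0: p^2 + 1.9*p + 0.18 = (p + 0.1)(p + 1.8) = 0 → Poles: -0.1, -1.8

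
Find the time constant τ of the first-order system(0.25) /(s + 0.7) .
First-order system: τ = -1/pole. Pole = -0.7. τ = -1/(-0.7) = 1.429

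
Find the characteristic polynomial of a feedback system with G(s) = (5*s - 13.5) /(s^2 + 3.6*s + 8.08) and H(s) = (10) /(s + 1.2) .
Characteristic poly = G_den * H_den + G_num * H_num = (s^3 + 4.8*s^2 + 12.4*s + 9.696) + (50*s - 135) = s^3 + 4.8*s^2 + 62.4*s - 125.304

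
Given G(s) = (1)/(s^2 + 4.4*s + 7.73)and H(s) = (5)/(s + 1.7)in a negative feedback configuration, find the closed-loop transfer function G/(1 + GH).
Closed-loop T = G/(1+GH).
Numerator: G_num * H_den = s + 1.7.
Denominator: G_den * H_den + G_num * H_num = (s^3 + 6.1*s^2 + 15.21*s + 13.141) + (5) = s^3 + 6.1*s^2 + 15.21*s + 18.141.
T(s) = (s + 1.7)/(s^3 + 6.1*s^2 + 15.21*s + 18.141)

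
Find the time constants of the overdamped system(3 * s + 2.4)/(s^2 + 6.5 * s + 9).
Overdamped: real poles at -4.5, -2. τ = -1/pole → τ₁ = 0.2222, τ₂ = 0.5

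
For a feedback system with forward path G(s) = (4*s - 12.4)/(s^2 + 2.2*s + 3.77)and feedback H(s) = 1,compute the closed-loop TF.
Closed-loop T = G/(1+GH).
Numerator: G_num * H_den = 4*s - 12.4.
Denominator: G_den * H_den + G_num * H_num = (s^2 + 2.2*s + 3.77) + (4*s - 12.4) = s^2 + 6.2*s - 8.63.
T(s) = (4*s - 12.4)/(s^2 + 6.2*s - 8.63)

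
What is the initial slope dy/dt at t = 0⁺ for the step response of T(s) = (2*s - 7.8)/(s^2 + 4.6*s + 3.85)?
IVT: y'(0⁺) = lim_{s→∞} s²·Y(s) = lim_{s→∞} s·T(s).
deg(num) = 1, deg(den) = 2, relative degree = 1, so s·T(s) → (leading num)/(leading den) = 2/1 = 2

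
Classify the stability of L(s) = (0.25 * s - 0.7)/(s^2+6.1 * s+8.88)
Denominator: s^2 + 6.1*s + 8.88 = (s + 2.4)(s + 3.7). Poles: -2.4, -3.7. Stable (all poles in LHP)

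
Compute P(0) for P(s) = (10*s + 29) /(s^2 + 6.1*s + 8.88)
DC gain = P(0) = num(0)/den(0) = 29/8.88 = 3.266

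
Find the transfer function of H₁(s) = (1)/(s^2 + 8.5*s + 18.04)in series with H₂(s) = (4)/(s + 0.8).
Series: H = H₁ · H₂ = (n₁·n₂)/(d₁·d₂).
Num: n₁·n₂ = 4. Den: d₁·d₂ = s^3 + 9.3*s^2 + 24.84*s + 14.432.
H(s) = (4)/(s^3 + 9.3*s^2 + 24.84*s + 14.432)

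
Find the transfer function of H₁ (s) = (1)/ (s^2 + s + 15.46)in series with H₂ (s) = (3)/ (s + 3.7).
Series: H = H₁ · H₂ = (n₁·n₂)/(d₁·d₂).
Num: n₁·n₂ = 3. Den: d₁·d₂ = s^3 + 4.7*s^2 + 19.16*s + 57.202.
H(s) = (3)/(s^3 + 4.7*s^2 + 19.16*s + 57.202)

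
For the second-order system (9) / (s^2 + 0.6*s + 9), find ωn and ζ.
Standard form: ωn²/(s²+2ζωn·s+ωn²).
const=9=ωn² → ωn=3, s coeff=0.6=2ζωn → ζ=0.1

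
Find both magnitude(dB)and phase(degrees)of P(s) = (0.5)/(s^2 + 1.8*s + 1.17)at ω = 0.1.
Substitute s = j*0.1: P(j0.1) = 0.4209 - 0.065312j.
|P| = 20*log₁₀(sqrt(Re²+Im²)) = -7.41 dB.
∠P = atan2(Im, Re) = -8.82°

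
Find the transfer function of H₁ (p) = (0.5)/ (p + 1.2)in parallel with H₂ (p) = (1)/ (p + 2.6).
Parallel: H = H₁ + H₂ = (n₁·d₂ + n₂·d₁)/(d₁·d₂).
n₁·d₂ = 0.5*p + 1.3. n₂·d₁ = p + 1.2. Sum = 1.5*p + 2.5. d₁·d₂ = p^2 + 3.8*p + 3.12.
H(p) = (1.5*p + 2.5)/(p^2 + 3.8*p + 3.12)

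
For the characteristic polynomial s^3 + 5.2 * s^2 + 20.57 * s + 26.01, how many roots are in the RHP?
s^3 + 5.2*s^2 + 20.57*s + 26.01 = (s + 1.8)(s^2 + 3.4*s + 14.45). Poles: -1.7 + 3.4j, -1.7 - 3.4j, -1.8. RHP poles (Re>0): 0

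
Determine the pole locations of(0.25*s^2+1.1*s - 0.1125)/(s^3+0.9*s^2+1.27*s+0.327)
Set denominator = 0: s^3 + 0.9*s^2 + 1.27*s + 0.327 = (s + 0.3)(s^2 + 0.6*s + 1.09) = 0 → Poles: -0.3, -0.3 + 1j, -0.3 - 1j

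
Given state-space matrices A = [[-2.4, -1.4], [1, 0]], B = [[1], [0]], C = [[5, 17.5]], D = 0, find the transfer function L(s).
L(s) = C(sI - A)⁻¹B + D.
Characteristic polynomial det(sI - A) = s^2 + 2.4*s + 1.4.
Numerator from C·adj(sI-A)·B + D·det(sI-A) = 5*s + 17.5.
L(s) = (5*s + 17.5)/(s^2 + 2.4*s + 1.4)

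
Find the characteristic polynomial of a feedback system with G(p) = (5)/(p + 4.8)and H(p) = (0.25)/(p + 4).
Characteristic poly = G_den * H_den + G_num * H_num = (p^2 + 8.8*p + 19.2) + (1.25) = p^2 + 8.8*p + 20.45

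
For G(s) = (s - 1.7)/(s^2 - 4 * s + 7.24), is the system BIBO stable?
Denominator: s^2 - 4*s + 7.24. Poles: 2 + 1.8j, 2 - 1.8j. All Re(p)<0: No (unstable)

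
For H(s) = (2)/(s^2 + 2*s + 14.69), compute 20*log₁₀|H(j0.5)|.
Substitute s = j*0.5: H(j0.5) = 0.137843 - 0.00954592j.
|H(j0.5)| = sqrt(Re² + Im²) = 0.1382.
20*log₁₀(0.1382) = -17.19 dB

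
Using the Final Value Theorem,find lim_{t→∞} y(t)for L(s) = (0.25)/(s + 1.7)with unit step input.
FVT: lim_{t→∞} y(t) = lim_{s→0} s*Y(s) where Y(s) = L(s)/s.
= lim_{s→0} L(s) = L(0) = num(0)/den(0) = 0.25/1.7 = 0.1471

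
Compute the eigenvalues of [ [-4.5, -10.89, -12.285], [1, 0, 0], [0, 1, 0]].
Eigenvalues solve det(λI - A) = 0.
Characteristic polynomial: λ^3 + 4.5*λ^2 + 10.89*λ + 12.285 = 0.
Factor: (λ + 2.1)(λ^2 + 2.4*λ + 5.85) = 0.
Roots: -1.2 + 2.1j, -1.2 - 2.1j, -2.1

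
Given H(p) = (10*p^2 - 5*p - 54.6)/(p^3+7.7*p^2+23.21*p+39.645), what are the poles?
Set denominator = 0: p^3 + 7.7*p^2 + 23.21*p + 39.645 = (p + 4.5)(p^2 + 3.2*p + 8.81) = 0 → Poles: -1.6 + 2.5j, -1.6 - 2.5j, -4.5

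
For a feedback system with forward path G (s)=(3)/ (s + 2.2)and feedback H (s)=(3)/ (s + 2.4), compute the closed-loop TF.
Closed-loop T = G/(1+GH).
Numerator: G_num * H_den = 3*s + 7.2.
Denominator: G_den * H_den + G_num * H_num = (s^2 + 4.6*s + 5.28) + (9) = s^2 + 4.6*s + 14.28.
T(s) = (3*s + 7.2)/(s^2 + 4.6*s + 14.28)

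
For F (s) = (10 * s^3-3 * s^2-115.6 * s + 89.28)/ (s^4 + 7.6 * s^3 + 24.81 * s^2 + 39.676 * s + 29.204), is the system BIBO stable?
Denominator: s^4 + 7.6*s^3 + 24.81*s^2 + 39.676*s + 29.204 = (s^2 + 2.8*s + 3.92)(s^2 + 4.8*s + 7.45). Poles: -1.4 + 1.4j, -1.4 - 1.4j, -2.4 + 1.3j, -2.4 - 1.3j. All Re(p)<0: Yes (stable)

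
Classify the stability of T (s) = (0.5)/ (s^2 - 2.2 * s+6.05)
Denominator: s^2 - 2.2*s + 6.05. Poles: 1.1 + 2.2j, 1.1 - 2.2j. Unstable (2 pole(s) in RHP)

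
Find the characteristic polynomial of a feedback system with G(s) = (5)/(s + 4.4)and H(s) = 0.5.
Characteristic poly = G_den * H_den + G_num * H_num = (s + 4.4) + (2.5) = s + 6.9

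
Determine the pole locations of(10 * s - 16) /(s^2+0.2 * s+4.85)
Set denominator = 0: s^2 + 0.2*s + 4.85 = 0 → Poles: -0.1 + 2.2j, -0.1 - 2.2j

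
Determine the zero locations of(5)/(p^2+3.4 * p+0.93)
Numerator is a nonzero constant (5) → Zeros: none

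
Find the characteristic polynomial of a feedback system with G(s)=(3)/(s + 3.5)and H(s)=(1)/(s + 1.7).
Characteristic poly = G_den * H_den + G_num * H_num = (s^2 + 5.2*s + 5.95) + (3) = s^2 + 5.2*s + 8.95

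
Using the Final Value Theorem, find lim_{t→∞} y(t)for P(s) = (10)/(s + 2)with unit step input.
FVT: lim_{t→∞} y(t) = lim_{s→0} s*Y(s) where Y(s) = P(s)/s.
= lim_{s→0} P(s) = P(0) = num(0)/den(0) = 10/2 = 5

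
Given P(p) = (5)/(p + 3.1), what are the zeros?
Numerator is a nonzero constant (5) → Zeros: none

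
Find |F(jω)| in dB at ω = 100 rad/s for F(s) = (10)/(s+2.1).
Substitute s = j*100: F(j100) = 0.00209907 - 0.0999559j.
|F(j100)| = sqrt(Re² + Im²) = 0.09998.
20*log₁₀(0.09998) = -20.00 dB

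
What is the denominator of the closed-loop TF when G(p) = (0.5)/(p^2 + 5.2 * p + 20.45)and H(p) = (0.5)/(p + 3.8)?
Characteristic poly = G_den * H_den + G_num * H_num = (p^3 + 9*p^2 + 40.21*p + 77.71) + (0.25) = p^3 + 9*p^2 + 40.21*p + 77.96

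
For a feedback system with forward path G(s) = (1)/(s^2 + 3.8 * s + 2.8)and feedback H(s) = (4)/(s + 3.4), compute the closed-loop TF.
Closed-loop T = G/(1+GH).
Numerator: G_num * H_den = s + 3.4.
Denominator: G_den * H_den + G_num * H_num = (s^3 + 7.2*s^2 + 15.72*s + 9.52) + (4) = s^3 + 7.2*s^2 + 15.72*s + 13.52.
T(s) = (s + 3.4)/(s^3 + 7.2*s^2 + 15.72*s + 13.52)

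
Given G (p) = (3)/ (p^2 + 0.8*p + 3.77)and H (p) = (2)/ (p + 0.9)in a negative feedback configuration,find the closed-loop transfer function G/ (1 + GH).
Closed-loop T = G/(1+GH).
Numerator: G_num * H_den = 3*p + 2.7.
Denominator: G_den * H_den + G_num * H_num = (p^3 + 1.7*p^2 + 4.49*p + 3.393) + (6) = p^3 + 1.7*p^2 + 4.49*p + 9.393.
T(p) = (3*p + 2.7)/(p^3 + 1.7*p^2 + 4.49*p + 9.393)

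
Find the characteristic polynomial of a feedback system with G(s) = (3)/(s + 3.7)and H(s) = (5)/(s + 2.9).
Characteristic poly = G_den * H_den + G_num * H_num = (s^2 + 6.6*s + 10.73) + (15) = s^2 + 6.6*s + 25.73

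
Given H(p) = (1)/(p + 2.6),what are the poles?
Set denominator = 0: p + 2.6 = 0 → Poles: -2.6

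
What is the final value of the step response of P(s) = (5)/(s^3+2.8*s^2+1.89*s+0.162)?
FVT: lim_{t→∞} y(t) = lim_{s→0} s*Y(s) where Y(s) = P(s)/s.
= lim_{s→0} P(s) = P(0) = num(0)/den(0) = 5/0.162 = 30.86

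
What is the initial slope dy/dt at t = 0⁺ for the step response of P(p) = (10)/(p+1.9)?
IVT: y'(0⁺) = lim_{p→∞} p²·Y(p) = lim_{p→∞} p·P(p).
deg(num) = 0, deg(den) = 1, relative degree = 1, so p·P(p) → (leading num)/(leading den) = 10/1 = 10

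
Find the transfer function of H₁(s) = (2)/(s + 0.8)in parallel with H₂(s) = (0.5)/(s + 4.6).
Parallel: H = H₁ + H₂ = (n₁·d₂ + n₂·d₁)/(d₁·d₂).
n₁·d₂ = 2*s + 9.2. n₂·d₁ = 0.5*s + 0.4. Sum = 2.5*s + 9.6. d₁·d₂ = s^2 + 5.4*s + 3.68.
H(s) = (2.5*s + 9.6)/(s^2 + 5.4*s + 3.68)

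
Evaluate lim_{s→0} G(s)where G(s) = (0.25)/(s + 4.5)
DC gain = G(0) = num(0)/den(0) = 0.25/4.5 = 0.05556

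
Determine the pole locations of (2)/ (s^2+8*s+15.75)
Set denominator = 0: s^2 + 8*s + 15.75 = (s + 3.5)(s + 4.5) = 0 → Poles: -3.5, -4.5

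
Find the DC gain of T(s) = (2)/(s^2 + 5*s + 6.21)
DC gain = T(0) = num(0)/den(0) = 2/6.21 = 0.3221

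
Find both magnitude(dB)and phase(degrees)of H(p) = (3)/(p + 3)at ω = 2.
Substitute p = j*2: H(j2) = 0.692308 - 0.461538j.
|H| = 20*log₁₀(sqrt(Re²+Im²)) = -1.60 dB.
∠H = atan2(Im, Re) = -33.69°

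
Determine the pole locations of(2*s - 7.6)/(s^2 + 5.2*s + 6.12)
Set denominator = 0: s^2 + 5.2*s + 6.12 = (s + 1.8)(s + 3.4) = 0 → Poles: -1.8, -3.4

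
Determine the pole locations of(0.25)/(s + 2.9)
Set denominator = 0: s + 2.9 = 0 → Poles: -2.9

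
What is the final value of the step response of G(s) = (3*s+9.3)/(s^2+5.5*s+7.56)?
FVT: lim_{t→∞} y(t) = lim_{s→0} s*Y(s) where Y(s) = G(s)/s.
= lim_{s→0} G(s) = G(0) = num(0)/den(0) = 9.3/7.56 = 1.23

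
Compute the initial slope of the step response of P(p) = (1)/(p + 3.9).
IVT: y'(0⁺) = lim_{p→∞} p²·Y(p) = lim_{p→∞} p·P(p).
deg(num) = 0, deg(den) = 1, relative degree = 1, so p·P(p) → (leading num)/(leading den) = 1/1 = 1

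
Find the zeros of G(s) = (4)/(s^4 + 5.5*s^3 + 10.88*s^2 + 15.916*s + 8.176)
Numerator is a nonzero constant (4) → Zeros: none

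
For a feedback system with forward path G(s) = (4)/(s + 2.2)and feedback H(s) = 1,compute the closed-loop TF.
Closed-loop T = G/(1+GH).
Numerator: G_num * H_den = 4.
Denominator: G_den * H_den + G_num * H_num = (s + 2.2) + (4) = s + 6.2.
T(s) = (4)/(s + 6.2)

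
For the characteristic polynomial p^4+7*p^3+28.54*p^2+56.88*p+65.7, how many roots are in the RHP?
p^4 + 7*p^3 + 28.54*p^2 + 56.88*p + 65.7 = (p^2 + 3.6*p + 9)(p^2 + 3.4*p + 7.3). Poles: -1.7 + 2.1j, -1.7 - 2.1j, -1.8 + 2.4j, -1.8 - 2.4j. RHP poles (Re>0): 0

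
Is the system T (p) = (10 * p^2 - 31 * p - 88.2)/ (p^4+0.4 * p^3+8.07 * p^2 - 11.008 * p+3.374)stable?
Denominator: p^4 + 0.4*p^3 + 8.07*p^2 - 11.008*p + 3.374 = (p - 0.5)(p - 0.7)(p^2 + 1.6*p + 9.64). Poles: -0.8 + 3j, -0.8 - 3j, 0.5, 0.7. All Re(p)<0: No (unstable)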